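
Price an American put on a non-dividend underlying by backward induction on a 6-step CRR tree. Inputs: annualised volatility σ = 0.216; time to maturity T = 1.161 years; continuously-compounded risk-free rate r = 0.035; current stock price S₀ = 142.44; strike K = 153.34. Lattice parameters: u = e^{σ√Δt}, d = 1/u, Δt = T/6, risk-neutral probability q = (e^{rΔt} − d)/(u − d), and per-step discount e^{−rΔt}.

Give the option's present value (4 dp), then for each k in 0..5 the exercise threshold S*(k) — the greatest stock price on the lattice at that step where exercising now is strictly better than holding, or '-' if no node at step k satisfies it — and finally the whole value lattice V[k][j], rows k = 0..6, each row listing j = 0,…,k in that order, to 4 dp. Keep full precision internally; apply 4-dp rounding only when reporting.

Δt=0.19350  u=1.09968  d=0.90936  q=0.51197  discount=0.99325
step 6 (expiry): payoffs max(K−S,0) = 72.7940 55.9368 35.5516 10.9000 0.0000 0.0000 0.0000
step 5: (k=5,j=0): S=88.5745, (K−S)⁺=64.7655, hold=63.7305 ⇒ V=64.7655 exercise | (k=5,j=1): S=107.1119, (K−S)⁺=46.2281, hold=45.1931 ⇒ V=46.2281 exercise | (k=5,j=2): S=129.5291, (K−S)⁺=23.8109, hold=22.7759 ⇒ V=23.8109 exercise | (k=5,j=3): S=156.6378, (K−S)⁺=0.0000, hold=5.2836 ⇒ V=5.2836 continue | (k=5,j=4): S=189.4201, (K−S)⁺=0.0000, hold=0.0000 ⇒ V=0.0000 continue | (k=5,j=5): S=229.0632, (K−S)⁺=0.0000, hold=0.0000 ⇒ V=0.0000 continue  boundary S*=129.5291
step 4: (k=4,j=0): S=97.4032, (K−S)⁺=55.9368, hold=54.9018 ⇒ V=55.9368 exercise | (k=4,j=1): S=117.7884, (K−S)⁺=35.5516, hold=34.5166 ⇒ V=35.5516 exercise | (k=4,j=2): S=142.4400, (K−S)⁺=10.9000, hold=14.2288 ⇒ V=14.2288 continue | (k=4,j=3): S=172.2508, (K−S)⁺=0.0000, hold=2.5612 ⇒ V=2.5612 continue | (k=4,j=4): S=208.3007, (K−S)⁺=0.0000, hold=0.0000 ⇒ V=0.0000 continue  boundary S*=117.7884
step 3: (k=3,j=0): S=107.1119, (K−S)⁺=46.2281, hold=45.1931 ⇒ V=46.2281 exercise | (k=3,j=1): S=129.5291, (K−S)⁺=23.8109, hold=24.4687 ⇒ V=24.4687 continue | (k=3,j=2): S=156.6378, (K−S)⁺=0.0000, hold=8.1996 ⇒ V=8.1996 continue | (k=3,j=3): S=189.4201, (K−S)⁺=0.0000, hold=1.2415 ⇒ V=1.2415 continue  boundary S*=107.1119
step 2: (k=2,j=0): S=117.7884, (K−S)⁺=35.5516, hold=34.8511 ⇒ V=35.5516 exercise | (k=2,j=1): S=142.4400, (K−S)⁺=10.9000, hold=16.0305 ⇒ V=16.0305 continue | (k=2,j=2): S=172.2508, (K−S)⁺=0.0000, hold=4.6060 ⇒ V=4.6060 continue  boundary S*=117.7884
step 1: (k=1,j=0): S=129.5291, (K−S)⁺=23.8109, hold=25.3848 ⇒ V=25.3848 continue | (k=1,j=1): S=156.6378, (K−S)⁺=0.0000, hold=10.1127 ⇒ V=10.1127 continue  boundary S*=-
step 0: (k=0,j=0): S=142.4400, (K−S)⁺=10.9000, hold=17.4474 ⇒ V=17.4474 continue  boundary S*=-

price = 17.4474
boundary = - - 117.7884 107.1119 117.7884 129.5291
tree:
17.4474
25.3848 10.1127
35.5516 16.0305 4.6060
46.2281 24.4687 8.1996 1.2415
55.9368 35.5516 14.2288 2.5612 0.0000
64.7655 46.2281 23.8109 5.2836 0.0000 0.0000
72.7940 55.9368 35.5516 10.9000 0.0000 0.0000 0.0000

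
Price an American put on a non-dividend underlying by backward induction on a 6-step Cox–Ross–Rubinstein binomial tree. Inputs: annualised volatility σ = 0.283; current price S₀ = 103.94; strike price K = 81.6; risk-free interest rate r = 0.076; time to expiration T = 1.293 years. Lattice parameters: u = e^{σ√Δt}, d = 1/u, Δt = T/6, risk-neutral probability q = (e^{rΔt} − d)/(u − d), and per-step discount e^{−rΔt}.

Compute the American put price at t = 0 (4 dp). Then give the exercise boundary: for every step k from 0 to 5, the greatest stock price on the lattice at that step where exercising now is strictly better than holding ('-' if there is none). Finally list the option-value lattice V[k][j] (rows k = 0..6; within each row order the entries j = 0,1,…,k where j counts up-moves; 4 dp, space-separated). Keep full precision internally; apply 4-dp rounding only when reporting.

price = 2.2287
boundary = - - - - 61.4557 70.0838
tree:
2.2287
4.0448 0.6869
7.1693 1.3987 0.0767
12.3036 2.8373 0.1659 0.0000
20.1443 5.7304 0.3587 0.0000 0.0000
27.7101 11.5162 0.7755 0.0000 0.0000 0.0000
34.3445 20.1443 1.6769 0.0000 0.0000 0.0000 0.0000

Δt=0.21550, u=1.14039, d=0.87689, q=0.52987, disc=e^(-rΔt)=0.98376
k=6 terminal: V=max(K-S,0) → 34.3445 20.1443 1.6769 0.0000 0.0000 0.0000 0.0000
k=5: j=0 S=53.8899 intr=27.7101 cont=26.3846 V=27.7101[EX]; j=1 S=70.0838 intr=11.5162 cont=10.1907 V=11.5162[EX]; j=2 S=91.1439 intr=0.0000 cont=0.7755 V=0.7755[hold]; j=3 S=118.5326 intr=0.0000 cont=0.0000 V=0.0000[hold]; j=4 S=154.1516 intr=0.0000 cont=0.0000 V=0.0000[hold]; j=5 S=200.4740 intr=0.0000 cont=0.0000 V=0.0000[hold]  S*(5)=70.0838
k=4: j=0 S=61.4557 intr=20.1443 cont=18.8187 V=20.1443[EX]; j=1 S=79.9231 intr=1.6769 cont=5.7304 V=5.7304[hold]; j=2 S=103.9400 intr=0.0000 cont=0.3587 V=0.3587[hold]; j=3 S=135.1739 intr=0.0000 cont=0.0000 V=0.0000[hold]; j=4 S=175.7936 intr=0.0000 cont=0.0000 V=0.0000[hold]  S*(4)=61.4557
k=3: j=0 S=70.0838 intr=11.5162 cont=12.3036 V=12.3036[hold]; j=1 S=91.1439 intr=0.0000 cont=2.8373 V=2.8373[hold]; j=2 S=118.5326 intr=0.0000 cont=0.1659 V=0.1659[hold]; j=3 S=154.1516 intr=0.0000 cont=0.0000 V=0.0000[hold]  S*(3)=-
k=2: j=0 S=79.9231 intr=1.6769 cont=7.1693 V=7.1693[hold]; j=1 S=103.9400 intr=0.0000 cont=1.3987 V=1.3987[hold]; j=2 S=135.1739 intr=0.0000 cont=0.0767 V=0.0767[hold]  S*(2)=-
k=1: j=0 S=91.1439 intr=0.0000 cont=4.0448 V=4.0448[hold]; j=1 S=118.5326 intr=0.0000 cont=0.6869 V=0.6869[hold]  S*(1)=-
k=0: j=0 S=103.9400 intr=0.0000 cont=2.2287 V=2.2287[hold]  S*(0)=-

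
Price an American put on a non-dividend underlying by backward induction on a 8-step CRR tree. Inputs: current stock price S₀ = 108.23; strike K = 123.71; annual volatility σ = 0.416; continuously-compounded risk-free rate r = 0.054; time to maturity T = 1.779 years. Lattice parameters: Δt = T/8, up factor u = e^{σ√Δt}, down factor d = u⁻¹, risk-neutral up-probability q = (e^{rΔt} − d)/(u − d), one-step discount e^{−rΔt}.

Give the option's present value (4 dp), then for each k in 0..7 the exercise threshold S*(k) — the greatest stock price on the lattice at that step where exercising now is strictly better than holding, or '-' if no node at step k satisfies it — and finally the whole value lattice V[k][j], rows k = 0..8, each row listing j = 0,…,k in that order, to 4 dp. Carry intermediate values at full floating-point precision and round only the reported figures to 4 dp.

price = 28.8207
boundary = - - 73.1064 60.0840 73.1064 60.0840 73.1064 88.9511
tree:
28.8207
38.7868 18.8206
50.6036 27.0452 10.4434
63.6260 37.6740 16.2874 4.4175
74.3287 50.6036 24.7072 7.6367 1.0647
83.1249 63.6260 36.1824 12.9800 2.0790 0.0000
90.3543 74.3287 50.6036 21.5733 4.0597 0.0000 0.0000
96.2959 83.1249 63.6260 34.7589 7.9274 0.0000 0.0000 0.0000
101.1792 90.3543 74.3287 50.6036 15.4800 0.0000 0.0000 0.0000 0.0000

Δt=0.22237, u=1.21674, d=0.82187, q=0.48171, disc=e^(-rΔt)=0.98806
k=8 terminal: V=max(K-S,0) → 101.1792 90.3543 74.3287 50.6036 15.4800 0.0000 0.0000 0.0000 0.0000
k=7: j=0 S=27.4141 intr=96.2959 cont=94.8193 V=96.2959[EX]; j=1 S=40.5851 intr=83.1249 cont=81.6483 V=83.1249[EX]; j=2 S=60.0840 intr=63.6260 cont=62.1493 V=63.6260[EX]; j=3 S=88.9511 intr=34.7589 cont=33.2822 V=34.7589[EX]; j=4 S=131.6873 intr=0.0000 cont=7.9274 V=7.9274[hold]; j=5 S=194.9559 intr=0.0000 cont=0.0000 V=0.0000[hold]; j=6 S=288.6217 intr=0.0000 cont=0.0000 V=0.0000[hold]; j=7 S=427.2889 intr=0.0000 cont=0.0000 V=0.0000[hold]  S*(7)=88.9511
k=6: j=0 S=33.3557 intr=90.3543 cont=88.8776 V=90.3543[EX]; j=1 S=49.3813 intr=74.3287 cont=72.8520 V=74.3287[EX]; j=2 S=73.1064 intr=50.6036 cont=49.1270 V=50.6036[EX]; j=3 S=108.2300 intr=15.4800 cont=21.5733 V=21.5733[hold]; j=4 S=160.2287 intr=0.0000 cont=4.0597 V=4.0597[hold]; j=5 S=237.2099 intr=0.0000 cont=0.0000 V=0.0000[hold]; j=6 S=351.1764 intr=0.0000 cont=0.0000 V=0.0000[hold]  S*(6)=73.1064
k=5: j=0 S=40.5851 intr=83.1249 cont=81.6483 V=83.1249[EX]; j=1 S=60.0840 intr=63.6260 cont=62.1493 V=63.6260[EX]; j=2 S=88.9511 intr=34.7589 cont=36.1824 V=36.1824[hold]; j=3 S=131.6873 intr=0.0000 cont=12.9800 V=12.9800[hold]; j=4 S=194.9559 intr=0.0000 cont=2.0790 V=2.0790[hold]; j=5 S=288.6217 intr=0.0000 cont=0.0000 V=0.0000[hold]  S*(5)=60.0840
k=4: j=0 S=49.3813 intr=74.3287 cont=72.8520 V=74.3287[EX]; j=1 S=73.1064 intr=50.6036 cont=49.8045 V=50.6036[EX]; j=2 S=108.2300 intr=15.4800 cont=24.7072 V=24.7072[hold]; j=3 S=160.2287 intr=0.0000 cont=7.6367 V=7.6367[hold]; j=4 S=237.2099 intr=0.0000 cont=1.0647 V=1.0647[hold]  S*(4)=73.1064
k=3: j=0 S=60.0840 intr=63.6260 cont=62.1493 V=63.6260[EX]; j=1 S=88.9511 intr=34.7589 cont=37.6740 V=37.6740[hold]; j=2 S=131.6873 intr=0.0000 cont=16.2874 V=16.2874[hold]; j=3 S=194.9559 intr=0.0000 cont=4.4175 V=4.4175[hold]  S*(3)=60.0840
k=2: j=0 S=73.1064 intr=50.6036 cont=50.5145 V=50.6036[EX]; j=1 S=108.2300 intr=15.4800 cont=27.0452 V=27.0452[hold]; j=2 S=160.2287 intr=0.0000 cont=10.4434 V=10.4434[hold]  S*(2)=73.1064
k=1: j=0 S=88.9511 intr=34.7589 cont=38.7868 V=38.7868[hold]; j=1 S=131.6873 intr=0.0000 cont=18.8206 V=18.8206[hold]  S*(1)=-
k=0: j=0 S=108.2300 intr=15.4800 cont=28.8207 V=28.8207[hold]  S*(0)=-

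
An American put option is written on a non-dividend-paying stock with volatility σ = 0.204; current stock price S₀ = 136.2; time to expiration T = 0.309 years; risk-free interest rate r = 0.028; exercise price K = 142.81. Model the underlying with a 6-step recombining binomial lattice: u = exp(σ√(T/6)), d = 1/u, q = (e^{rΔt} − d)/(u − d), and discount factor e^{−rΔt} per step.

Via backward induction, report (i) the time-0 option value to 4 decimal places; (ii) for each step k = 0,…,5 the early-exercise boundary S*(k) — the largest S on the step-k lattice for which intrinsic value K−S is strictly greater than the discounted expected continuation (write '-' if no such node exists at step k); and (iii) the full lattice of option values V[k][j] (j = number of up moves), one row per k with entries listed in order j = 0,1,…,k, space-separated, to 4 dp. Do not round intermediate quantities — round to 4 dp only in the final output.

price = 9.7524
boundary = - - - 118.5387 124.1555 130.0384
tree:
9.7524
13.7671 5.8296
18.6905 8.9615 2.7641
24.2713 13.2519 4.7650 0.8031
29.6340 18.6545 7.9731 1.6214 0.0000
34.7540 24.2713 12.7716 3.2738 0.0000 0.0000
39.6424 29.6340 18.6545 6.6100 0.0000 0.0000 0.0000

Δt=0.05150  u=1.04738  d=0.95476  q=0.50401  discount=0.99856
step 6 (expiry): payoffs max(K−S,0) = 39.6424 29.6340 18.6545 6.6100 0.0000 0.0000 0.0000
step 5: (k=5,j=0): S=108.0560, (K−S)⁺=34.7540, hold=34.5482 ⇒ V=34.7540 exercise | (k=5,j=1): S=118.5387, (K−S)⁺=24.2713, hold=24.0655 ⇒ V=24.2713 exercise | (k=5,j=2): S=130.0384, (K−S)⁺=12.7716, hold=12.5659 ⇒ V=12.7716 exercise | (k=5,j=3): S=142.6536, (K−S)⁺=0.1564, hold=3.2738 ⇒ V=3.2738 continue | (k=5,j=4): S=156.4927, (K−S)⁺=0.0000, hold=0.0000 ⇒ V=0.0000 continue | (k=5,j=5): S=171.6743, (K−S)⁺=0.0000, hold=0.0000 ⇒ V=0.0000 continue  boundary S*=130.0384
step 4: (k=4,j=0): S=113.1760, (K−S)⁺=29.6340, hold=29.4282 ⇒ V=29.6340 exercise | (k=4,j=1): S=124.1555, (K−S)⁺=18.6545, hold=18.4488 ⇒ V=18.6545 exercise | (k=4,j=2): S=136.2000, (K−S)⁺=6.6100, hold=7.9731 ⇒ V=7.9731 continue | (k=4,j=3): S=149.4130, (K−S)⁺=0.0000, hold=1.6214 ⇒ V=1.6214 continue | (k=4,j=4): S=163.9078, (K−S)⁺=0.0000, hold=0.0000 ⇒ V=0.0000 continue  boundary S*=124.1555
step 3: (k=3,j=0): S=118.5387, (K−S)⁺=24.2713, hold=24.0655 ⇒ V=24.2713 exercise | (k=3,j=1): S=130.0384, (K−S)⁺=12.7716, hold=13.2519 ⇒ V=13.2519 continue | (k=3,j=2): S=142.6536, (K−S)⁺=0.1564, hold=4.7650 ⇒ V=4.7650 continue | (k=3,j=3): S=156.4927, (K−S)⁺=0.0000, hold=0.8031 ⇒ V=0.8031 continue  boundary S*=118.5387
step 2: (k=2,j=0): S=124.1555, (K−S)⁺=18.6545, hold=18.6905 ⇒ V=18.6905 continue | (k=2,j=1): S=136.2000, (K−S)⁺=6.6100, hold=8.9615 ⇒ V=8.9615 continue | (k=2,j=2): S=149.4130, (K−S)⁺=0.0000, hold=2.7641 ⇒ V=2.7641 continue  boundary S*=-
step 1: (k=1,j=0): S=130.0384, (K−S)⁺=12.7716, hold=13.7671 ⇒ V=13.7671 continue | (k=1,j=1): S=142.6536, (K−S)⁺=0.1564, hold=5.8296 ⇒ V=5.8296 continue  boundary S*=-
step 0: (k=0,j=0): S=136.2000, (K−S)⁺=6.6100, hold=9.7524 ⇒ V=9.7524 continue  boundary S*=-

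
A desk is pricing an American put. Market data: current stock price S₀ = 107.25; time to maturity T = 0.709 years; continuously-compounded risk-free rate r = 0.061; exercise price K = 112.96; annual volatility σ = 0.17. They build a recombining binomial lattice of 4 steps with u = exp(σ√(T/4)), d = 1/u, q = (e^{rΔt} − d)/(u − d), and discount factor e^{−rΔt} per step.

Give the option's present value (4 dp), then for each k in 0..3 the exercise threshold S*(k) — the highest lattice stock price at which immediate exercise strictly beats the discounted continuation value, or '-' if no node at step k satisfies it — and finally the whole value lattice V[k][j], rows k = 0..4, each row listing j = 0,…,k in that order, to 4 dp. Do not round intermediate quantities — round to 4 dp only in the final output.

price = 7.7855
boundary = - 99.8422 92.9460 99.8422
tree:
7.7855
13.1178 3.7132
20.0140 7.1140 1.0917
26.4338 13.1178 2.4967 0.0000
32.4102 20.0140 5.7100 0.0000 0.0000

Δt=0.17725  u=1.07420  d=0.93093  q=0.55799  discount=0.98925
step 4 (expiry): payoffs max(K−S,0) = 32.4102 20.0140 5.7100 0.0000 0.0000
step 3: (k=3,j=0): S=86.5262, (K−S)⁺=26.4338, hold=25.2190 ⇒ V=26.4338 exercise | (k=3,j=1): S=99.8422, (K−S)⁺=13.1178, hold=11.9030 ⇒ V=13.1178 exercise | (k=3,j=2): S=115.2074, (K−S)⁺=0.0000, hold=2.4967 ⇒ V=2.4967 continue | (k=3,j=3): S=132.9374, (K−S)⁺=0.0000, hold=0.0000 ⇒ V=0.0000 continue  boundary S*=99.8422
step 2: (k=2,j=0): S=92.9460, (K−S)⁺=20.0140, hold=18.7992 ⇒ V=20.0140 exercise | (k=2,j=1): S=107.2500, (K−S)⁺=5.7100, hold=7.1140 ⇒ V=7.1140 continue | (k=2,j=2): S=123.7553, (K−S)⁺=0.0000, hold=1.0917 ⇒ V=1.0917 continue  boundary S*=92.9460
step 1: (k=1,j=0): S=99.8422, (K−S)⁺=13.1178, hold=12.6780 ⇒ V=13.1178 exercise | (k=1,j=1): S=115.2074, (K−S)⁺=0.0000, hold=3.7132 ⇒ V=3.7132 continue  boundary S*=99.8422
step 0: (k=0,j=0): S=107.2500, (K−S)⁺=5.7100, hold=7.7855 ⇒ V=7.7855 continue  boundary S*=-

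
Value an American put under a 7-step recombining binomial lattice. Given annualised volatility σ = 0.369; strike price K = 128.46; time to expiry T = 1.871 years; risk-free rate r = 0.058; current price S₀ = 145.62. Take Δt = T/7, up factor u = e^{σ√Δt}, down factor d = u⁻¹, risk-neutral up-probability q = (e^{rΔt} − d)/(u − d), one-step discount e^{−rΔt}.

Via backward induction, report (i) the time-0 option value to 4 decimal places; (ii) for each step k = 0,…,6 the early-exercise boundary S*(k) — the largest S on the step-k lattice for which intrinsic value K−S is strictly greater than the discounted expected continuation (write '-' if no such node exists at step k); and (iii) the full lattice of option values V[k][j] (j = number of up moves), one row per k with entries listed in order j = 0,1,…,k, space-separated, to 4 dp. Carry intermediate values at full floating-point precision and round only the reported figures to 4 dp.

price = 14.8557
boundary = - - - 82.1614 67.8917 82.1614 99.4303
tree:
14.8557
22.4139 7.5582
32.8091 12.4400 2.7802
46.2986 19.9844 5.0803 0.5043
60.5683 31.0967 9.1965 1.0106 0.0000
72.3597 46.2986 16.4577 2.0251 0.0000 0.0000
82.1031 60.5683 29.0297 4.0578 0.0000 0.0000 0.0000
90.1543 72.3597 46.2986 8.1311 0.0000 0.0000 0.0000 0.0000

Δt=0.26729, u=1.21018, d=0.82632, q=0.49315, disc=e^(-rΔt)=0.98462
k=7 terminal: V=max(K-S,0) → 90.1543 72.3597 46.2986 8.1311 0.0000 0.0000 0.0000 0.0000
k=6: j=0 S=46.3569 intr=82.1031 cont=80.1270 V=82.1031[EX]; j=1 S=67.8917 intr=60.5683 cont=58.5922 V=60.5683[EX]; j=2 S=99.4303 intr=29.0297 cont=27.0536 V=29.0297[EX]; j=3 S=145.6200 intr=0.0000 cont=4.0578 V=4.0578[hold]; j=4 S=213.2668 intr=0.0000 cont=0.0000 V=0.0000[hold]; j=5 S=312.3386 intr=0.0000 cont=0.0000 V=0.0000[hold]; j=6 S=457.4335 intr=0.0000 cont=0.0000 V=0.0000[hold]  S*(6)=99.4303
k=5: j=0 S=56.1003 intr=72.3597 cont=70.3836 V=72.3597[EX]; j=1 S=82.1614 intr=46.2986 cont=44.3225 V=46.2986[EX]; j=2 S=120.3289 intr=8.1311 cont=16.4577 V=16.4577[hold]; j=3 S=176.2269 intr=0.0000 cont=2.0251 V=2.0251[hold]; j=4 S=258.0920 intr=0.0000 cont=0.0000 V=0.0000[hold]; j=5 S=377.9869 intr=0.0000 cont=0.0000 V=0.0000[hold]  S*(5)=82.1614
k=4: j=0 S=67.8917 intr=60.5683 cont=58.5922 V=60.5683[EX]; j=1 S=99.4303 intr=29.0297 cont=31.0967 V=31.0967[hold]; j=2 S=145.6200 intr=0.0000 cont=9.1965 V=9.1965[hold]; j=3 S=213.2668 intr=0.0000 cont=1.0106 V=1.0106[hold]; j=4 S=312.3386 intr=0.0000 cont=0.0000 V=0.0000[hold]  S*(4)=67.8917
k=3: j=0 S=82.1614 intr=46.2986 cont=45.3262 V=46.2986[EX]; j=1 S=120.3289 intr=8.1311 cont=19.9844 V=19.9844[hold]; j=2 S=176.2269 intr=0.0000 cont=5.0803 V=5.0803[hold]; j=3 S=258.0920 intr=0.0000 cont=0.5043 V=0.5043[hold]  S*(3)=82.1614
k=2: j=0 S=99.4303 intr=29.0297 cont=32.8091 V=32.8091[hold]; j=1 S=145.6200 intr=0.0000 cont=12.4400 V=12.4400[hold]; j=2 S=213.2668 intr=0.0000 cont=2.7802 V=2.7802[hold]  S*(2)=-
k=1: j=0 S=120.3289 intr=8.1311 cont=22.4139 V=22.4139[hold]; j=1 S=176.2269 intr=0.0000 cont=7.5582 V=7.5582[hold]  S*(1)=-
k=0: j=0 S=145.6200 intr=0.0000 cont=14.8557 V=14.8557[hold]  S*(0)=-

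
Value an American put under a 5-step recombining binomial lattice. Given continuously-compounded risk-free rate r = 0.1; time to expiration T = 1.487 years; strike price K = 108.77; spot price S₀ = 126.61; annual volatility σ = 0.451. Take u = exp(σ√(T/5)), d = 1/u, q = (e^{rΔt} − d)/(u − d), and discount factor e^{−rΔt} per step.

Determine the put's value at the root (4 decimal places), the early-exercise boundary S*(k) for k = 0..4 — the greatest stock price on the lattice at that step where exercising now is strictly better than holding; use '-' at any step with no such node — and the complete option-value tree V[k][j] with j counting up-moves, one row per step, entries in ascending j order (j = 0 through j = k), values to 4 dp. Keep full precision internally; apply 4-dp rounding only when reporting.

Δt=0.29740  u=1.27884  d=0.78196  q=0.49957  discount=0.97070
step 5 (expiry): payoffs max(K−S,0) = 71.7536 48.2326 9.7659 0.0000 0.0000 0.0000
step 4: (k=4,j=0): S=47.3379, (K−S)⁺=61.4321, hold=58.2449 ⇒ V=61.4321 exercise | (k=4,j=1): S=77.4174, (K−S)⁺=31.3526, hold=28.1654 ⇒ V=31.3526 exercise | (k=4,j=2): S=126.6100, (K−S)⁺=0.0000, hold=4.7439 ⇒ V=4.7439 continue | (k=4,j=3): S=207.0606, (K−S)⁺=0.0000, hold=0.0000 ⇒ V=0.0000 continue | (k=4,j=4): S=338.6313, (K−S)⁺=0.0000, hold=0.0000 ⇒ V=0.0000 continue  boundary S*=77.4174
step 3: (k=3,j=0): S=60.5374, (K−S)⁺=48.2326, hold=45.0454 ⇒ V=48.2326 exercise | (k=3,j=1): S=99.0041, (K−S)⁺=9.7659, hold=17.5304 ⇒ V=17.5304 continue | (k=3,j=2): S=161.9134, (K−S)⁺=0.0000, hold=2.3044 ⇒ V=2.3044 continue | (k=3,j=3): S=264.7966, (K−S)⁺=0.0000, hold=0.0000 ⇒ V=0.0000 continue  boundary S*=60.5374
step 2: (k=2,j=0): S=77.4174, (K−S)⁺=31.3526, hold=31.9307 ⇒ V=31.9307 continue | (k=2,j=1): S=126.6100, (K−S)⁺=0.0000, hold=9.6331 ⇒ V=9.6331 continue | (k=2,j=2): S=207.0606, (K−S)⁺=0.0000, hold=1.1194 ⇒ V=1.1194 continue  boundary S*=-
step 1: (k=1,j=0): S=99.0041, (K−S)⁺=9.7659, hold=20.1822 ⇒ V=20.1822 continue | (k=1,j=1): S=161.9134, (K−S)⁺=0.0000, hold=5.2222 ⇒ V=5.2222 continue  boundary S*=-
step 0: (k=0,j=0): S=126.6100, (K−S)⁺=0.0000, hold=12.3362 ⇒ V=12.3362 continue  boundary S*=-

price = 12.3362
boundary = - - - 60.5374 77.4174
tree:
12.3362
20.1822 5.2222
31.9307 9.6331 1.1194
48.2326 17.5304 2.3044 0.0000
61.4321 31.3526 4.7439 0.0000 0.0000
71.7536 48.2326 9.7659 0.0000 0.0000 0.0000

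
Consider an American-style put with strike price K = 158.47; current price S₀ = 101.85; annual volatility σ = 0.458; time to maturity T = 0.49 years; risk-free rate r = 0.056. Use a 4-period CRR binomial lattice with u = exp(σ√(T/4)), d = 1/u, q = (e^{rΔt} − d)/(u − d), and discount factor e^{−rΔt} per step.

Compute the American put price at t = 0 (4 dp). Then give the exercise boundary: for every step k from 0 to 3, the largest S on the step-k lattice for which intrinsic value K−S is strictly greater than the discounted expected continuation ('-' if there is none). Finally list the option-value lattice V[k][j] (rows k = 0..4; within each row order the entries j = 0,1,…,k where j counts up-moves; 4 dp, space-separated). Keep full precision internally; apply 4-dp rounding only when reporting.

params: Δt=0.12250 u=1.17386 d=0.85189 q=0.48139 e^(-rΔt)=0.99316
t_4 payoffs: 104.8297 84.5561 56.6200 18.1254 0.0000
t_3: node(3,0) S=62.9664 payoff=95.5036 vs cont=94.4202 → 95.5036 [stop]  node(3,1) S=86.7648 payoff=71.7052 vs cont=70.6218 → 71.7052 [stop]  node(3,2) S=119.5579 payoff=38.9121 vs cont=37.8287 → 38.9121 [stop]  node(3,3) S=164.7454 payoff=0.0000 vs cont=9.3357 → 9.3357 [wait]  ⇒ S*(3)=119.5579
t_2: node(2,0) S=73.9139 payoff=84.5561 vs cont=83.4727 → 84.5561 [stop]  node(2,1) S=101.8500 payoff=56.6200 vs cont=55.5366 → 56.6200 [stop]  node(2,2) S=140.3446 payoff=18.1254 vs cont=24.5056 → 24.5056 [wait]  ⇒ S*(2)=101.8500
t_1: node(1,0) S=86.7648 payoff=71.7052 vs cont=70.6218 → 71.7052 [stop]  node(1,1) S=119.5579 payoff=38.9121 vs cont=40.8791 → 40.8791 [wait]  ⇒ S*(1)=86.7648
t_0: node(0,0) S=101.8500 payoff=56.6200 vs cont=56.4770 → 56.6200 [stop]  ⇒ S*(0)=101.8500

price = 56.6200
boundary = 101.8500 86.7648 101.8500 119.5579
tree:
56.6200
71.7052 40.8791
84.5561 56.6200 24.5056
95.5036 71.7052 38.9121 9.3357
104.8297 84.5561 56.6200 18.1254 0.0000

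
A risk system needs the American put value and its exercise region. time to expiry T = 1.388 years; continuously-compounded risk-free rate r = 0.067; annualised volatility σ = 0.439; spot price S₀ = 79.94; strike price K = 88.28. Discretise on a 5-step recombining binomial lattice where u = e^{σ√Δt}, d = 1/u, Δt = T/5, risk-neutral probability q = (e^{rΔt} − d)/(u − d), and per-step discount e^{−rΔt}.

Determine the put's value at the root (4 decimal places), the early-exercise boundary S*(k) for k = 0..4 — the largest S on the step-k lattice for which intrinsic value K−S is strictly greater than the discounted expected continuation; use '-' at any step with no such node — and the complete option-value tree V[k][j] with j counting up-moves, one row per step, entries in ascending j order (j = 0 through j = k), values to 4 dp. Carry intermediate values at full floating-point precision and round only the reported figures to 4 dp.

Δt=0.27760  u=1.26024  d=0.79350  q=0.48265  discount=0.98157
step 5 (expiry): payoffs max(K−S,0) = 63.1320 48.3400 24.8475 0.0000 0.0000 0.0000
step 4: (k=4,j=0): S=31.6925, (K−S)⁺=56.5875, hold=54.9608 ⇒ V=56.5875 exercise | (k=4,j=1): S=50.3339, (K−S)⁺=37.9461, hold=36.3194 ⇒ V=37.9461 exercise | (k=4,j=2): S=79.9400, (K−S)⁺=8.3400, hold=12.6178 ⇒ V=12.6178 continue | (k=4,j=3): S=126.9604, (K−S)⁺=0.0000, hold=0.0000 ⇒ V=0.0000 continue | (k=4,j=4): S=201.6379, (K−S)⁺=0.0000, hold=0.0000 ⇒ V=0.0000 continue  boundary S*=50.3339
step 3: (k=3,j=0): S=39.9400, (K−S)⁺=48.3400, hold=46.7132 ⇒ V=48.3400 exercise | (k=3,j=1): S=63.4325, (K−S)⁺=24.8475, hold=25.2474 ⇒ V=25.2474 continue | (k=3,j=2): S=100.7433, (K−S)⁺=0.0000, hold=6.4075 ⇒ V=6.4075 continue | (k=3,j=3): S=160.0001, (K−S)⁺=0.0000, hold=0.0000 ⇒ V=0.0000 continue  boundary S*=39.9400
step 2: (k=2,j=0): S=50.3339, (K−S)⁺=37.9461, hold=36.5088 ⇒ V=37.9461 exercise | (k=2,j=1): S=79.9400, (K−S)⁺=8.3400, hold=15.8565 ⇒ V=15.8565 continue | (k=2,j=2): S=126.9604, (K−S)⁺=0.0000, hold=3.2538 ⇒ V=3.2538 continue  boundary S*=50.3339
step 1: (k=1,j=0): S=63.4325, (K−S)⁺=24.8475, hold=26.7817 ⇒ V=26.7817 continue | (k=1,j=1): S=100.7433, (K−S)⁺=0.0000, hold=9.5937 ⇒ V=9.5937 continue  boundary S*=-
step 0: (k=0,j=0): S=79.9400, (K−S)⁺=8.3400, hold=18.1452 ⇒ V=18.1452 continue  boundary S*=-

price = 18.1452
boundary = - - 50.3339 39.9400 50.3339
tree:
18.1452
26.7817 9.5937
37.9461 15.8565 3.2538
48.3400 25.2474 6.4075 0.0000
56.5875 37.9461 12.6178 0.0000 0.0000
63.1320 48.3400 24.8475 0.0000 0.0000 0.0000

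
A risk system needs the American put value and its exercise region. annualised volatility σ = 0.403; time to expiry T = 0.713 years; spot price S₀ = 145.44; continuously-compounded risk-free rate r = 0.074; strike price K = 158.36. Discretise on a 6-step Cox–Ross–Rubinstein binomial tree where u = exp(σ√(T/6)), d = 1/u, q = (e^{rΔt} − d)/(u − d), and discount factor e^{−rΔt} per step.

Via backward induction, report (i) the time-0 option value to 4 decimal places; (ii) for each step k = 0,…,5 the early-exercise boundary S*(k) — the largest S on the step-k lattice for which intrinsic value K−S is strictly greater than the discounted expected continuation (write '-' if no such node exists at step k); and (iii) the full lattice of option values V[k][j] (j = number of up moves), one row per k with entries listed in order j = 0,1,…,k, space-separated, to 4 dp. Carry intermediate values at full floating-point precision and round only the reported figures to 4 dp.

Δt=0.11883  u=1.14904  d=0.87030  q=0.49701  discount=0.99124
step 6 (expiry): payoffs max(K−S,0) = 95.1650 74.9247 48.2018 12.9200 0.0000 0.0000 0.0000
step 5: (k=5,j=0): S=72.6133, (K−S)⁺=85.7467, hold=84.3602 ⇒ V=85.7467 exercise | (k=5,j=1): S=95.8701, (K−S)⁺=62.4899, hold=61.1034 ⇒ V=62.4899 exercise | (k=5,j=2): S=126.5757, (K−S)⁺=31.7843, hold=30.3978 ⇒ V=31.7843 exercise | (k=5,j=3): S=167.1157, (K−S)⁺=0.0000, hold=6.4417 ⇒ V=6.4417 continue | (k=5,j=4): S=220.6401, (K−S)⁺=0.0000, hold=0.0000 ⇒ V=0.0000 continue | (k=5,j=5): S=291.3073, (K−S)⁺=0.0000, hold=0.0000 ⇒ V=0.0000 continue  boundary S*=126.5757
step 4: (k=4,j=0): S=83.4353, (K−S)⁺=74.9247, hold=73.5382 ⇒ V=74.9247 exercise | (k=4,j=1): S=110.1582, (K−S)⁺=48.2018, hold=46.8153 ⇒ V=48.2018 exercise | (k=4,j=2): S=145.4400, (K−S)⁺=12.9200, hold=19.0207 ⇒ V=19.0207 continue | (k=4,j=3): S=192.0219, (K−S)⁺=0.0000, hold=3.2117 ⇒ V=3.2117 continue | (k=4,j=4): S=253.5233, (K−S)⁺=0.0000, hold=0.0000 ⇒ V=0.0000 continue  boundary S*=110.1582
step 3: (k=3,j=0): S=95.8701, (K−S)⁺=62.4899, hold=61.1034 ⇒ V=62.4899 exercise | (k=3,j=1): S=126.5757, (K−S)⁺=31.7843, hold=33.4034 ⇒ V=33.4034 continue | (k=3,j=2): S=167.1157, (K−S)⁺=0.0000, hold=11.0657 ⇒ V=11.0657 continue | (k=3,j=3): S=220.6401, (K−S)⁺=0.0000, hold=1.6013 ⇒ V=1.6013 continue  boundary S*=95.8701
step 2: (k=2,j=0): S=110.1582, (K−S)⁺=48.2018, hold=47.6130 ⇒ V=48.2018 exercise | (k=2,j=1): S=145.4400, (K−S)⁺=12.9200, hold=22.1061 ⇒ V=22.1061 continue | (k=2,j=2): S=192.0219, (K−S)⁺=0.0000, hold=6.3061 ⇒ V=6.3061 continue  boundary S*=110.1582
step 1: (k=1,j=0): S=126.5757, (K−S)⁺=31.7843, hold=34.9234 ⇒ V=34.9234 continue | (k=1,j=1): S=167.1157, (K−S)⁺=0.0000, hold=14.1285 ⇒ V=14.1285 continue  boundary S*=-
step 0: (k=0,j=0): S=145.4400, (K−S)⁺=12.9200, hold=24.3728 ⇒ V=24.3728 continue  boundary S*=-

price = 24.3728
boundary = - - 110.1582 95.8701 110.1582 126.5757
tree:
24.3728
34.9234 14.1285
48.2018 22.1061 6.3061
62.4899 33.4034 11.0657 1.6013
74.9247 48.2018 19.0207 3.2117 0.0000
85.7467 62.4899 31.7843 6.4417 0.0000 0.0000
95.1650 74.9247 48.2018 12.9200 0.0000 0.0000 0.0000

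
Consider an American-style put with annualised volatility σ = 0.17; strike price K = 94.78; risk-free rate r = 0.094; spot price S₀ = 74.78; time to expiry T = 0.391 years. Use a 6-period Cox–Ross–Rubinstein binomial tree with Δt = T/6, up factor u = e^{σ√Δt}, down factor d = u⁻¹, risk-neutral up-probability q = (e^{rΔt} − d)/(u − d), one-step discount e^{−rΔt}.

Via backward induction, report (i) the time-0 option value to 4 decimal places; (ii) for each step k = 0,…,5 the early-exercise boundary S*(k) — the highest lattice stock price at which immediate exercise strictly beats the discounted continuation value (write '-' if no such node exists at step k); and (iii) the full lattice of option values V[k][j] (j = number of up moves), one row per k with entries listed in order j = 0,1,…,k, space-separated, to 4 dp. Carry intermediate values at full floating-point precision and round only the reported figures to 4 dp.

Δt=0.06517  u=1.04435  d=0.95753  q=0.55992  discount=0.99389
step 6 (expiry): payoffs max(K−S,0) = 37.1429 31.9168 26.2168 20.0000 13.2195 5.8242 0.0000
step 5: (k=5,j=0): S=60.1935, (K−S)⁺=34.5865, hold=34.0077 ⇒ V=34.5865 exercise | (k=5,j=1): S=65.6514, (K−S)⁺=29.1286, hold=28.5498 ⇒ V=29.1286 exercise | (k=5,j=2): S=71.6042, (K−S)⁺=23.1758, hold=22.5970 ⇒ V=23.1758 exercise | (k=5,j=3): S=78.0967, (K−S)⁺=16.6833, hold=16.1045 ⇒ V=16.6833 exercise | (k=5,j=4): S=85.1779, (K−S)⁺=9.6021, hold=9.0233 ⇒ V=9.6021 exercise | (k=5,j=5): S=92.9012, (K−S)⁺=1.8788, hold=2.5475 ⇒ V=2.5475 continue  boundary S*=85.1779
step 4: (k=4,j=0): S=62.8632, (K−S)⁺=31.9168, hold=31.3379 ⇒ V=31.9168 exercise | (k=4,j=1): S=68.5632, (K−S)⁺=26.2168, hold=25.6380 ⇒ V=26.2168 exercise | (k=4,j=2): S=74.7800, (K−S)⁺=20.0000, hold=19.4212 ⇒ V=20.0000 exercise | (k=4,j=3): S=81.5605, (K−S)⁺=13.2195, hold=12.6407 ⇒ V=13.2195 exercise | (k=4,j=4): S=88.9558, (K−S)⁺=5.8242, hold=5.6175 ⇒ V=5.8242 exercise  boundary S*=88.9558
step 3: (k=3,j=0): S=65.6514, (K−S)⁺=29.1286, hold=28.5498 ⇒ V=29.1286 exercise | (k=3,j=1): S=71.6042, (K−S)⁺=23.1758, hold=22.5970 ⇒ V=23.1758 exercise | (k=3,j=2): S=78.0967, (K−S)⁺=16.6833, hold=16.1045 ⇒ V=16.6833 exercise | (k=3,j=3): S=85.1779, (K−S)⁺=9.6021, hold=9.0233 ⇒ V=9.6021 exercise  boundary S*=85.1779
step 2: (k=2,j=0): S=68.5632, (K−S)⁺=26.2168, hold=25.6380 ⇒ V=26.2168 exercise | (k=2,j=1): S=74.7800, (K−S)⁺=20.0000, hold=19.4212 ⇒ V=20.0000 exercise | (k=2,j=2): S=81.5605, (K−S)⁺=13.2195, hold=12.6407 ⇒ V=13.2195 exercise  boundary S*=81.5605
step 1: (k=1,j=0): S=71.6042, (K−S)⁺=23.1758, hold=22.5970 ⇒ V=23.1758 exercise | (k=1,j=1): S=78.0967, (K−S)⁺=16.6833, hold=16.1045 ⇒ V=16.6833 exercise  boundary S*=78.0967
step 0: (k=0,j=0): S=74.7800, (K−S)⁺=20.0000, hold=19.4212 ⇒ V=20.0000 exercise  boundary S*=74.7800

price = 20.0000
boundary = 74.7800 78.0967 81.5605 85.1779 88.9558 85.1779
tree:
20.0000
23.1758 16.6833
26.2168 20.0000 13.2195
29.1286 23.1758 16.6833 9.6021
31.9168 26.2168 20.0000 13.2195 5.8242
34.5865 29.1286 23.1758 16.6833 9.6021 2.5475
37.1429 31.9168 26.2168 20.0000 13.2195 5.8242 0.0000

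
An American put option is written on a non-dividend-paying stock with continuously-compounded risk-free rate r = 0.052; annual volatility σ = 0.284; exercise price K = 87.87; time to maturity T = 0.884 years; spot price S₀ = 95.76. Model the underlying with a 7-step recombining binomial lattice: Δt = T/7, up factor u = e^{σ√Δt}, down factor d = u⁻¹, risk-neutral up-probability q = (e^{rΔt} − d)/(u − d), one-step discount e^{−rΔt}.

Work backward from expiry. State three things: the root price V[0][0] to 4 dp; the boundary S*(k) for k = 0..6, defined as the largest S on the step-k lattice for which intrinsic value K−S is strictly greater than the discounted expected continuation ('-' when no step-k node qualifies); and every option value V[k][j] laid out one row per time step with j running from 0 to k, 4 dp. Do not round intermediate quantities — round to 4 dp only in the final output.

params: Δt=0.12629 u=1.10619 d=0.90400 q=0.50738 e^(-rΔt)=0.99345
t_7 payoffs: 40.6236 30.0564 17.1257 1.3028 0.0000 0.0000 0.0000 0.0000
t_6: node(6,0) S=52.2636 payoff=35.6064 vs cont=35.0313 → 35.6064 [stop]  node(6,1) S=63.9530 payoff=23.9170 vs cont=23.3419 → 23.9170 [stop]  node(6,2) S=78.2569 payoff=9.6131 vs cont=9.0380 → 9.6131 [stop]  node(6,3) S=95.7600 payoff=0.0000 vs cont=0.6376 → 0.6376 [wait]  node(6,4) S=117.1779 payoff=0.0000 vs cont=0.0000 → 0.0000 [wait]  node(6,5) S=143.3862 payoff=0.0000 vs cont=0.0000 → 0.0000 [wait]  node(6,6) S=175.4564 payoff=0.0000 vs cont=0.0000 → 0.0000 [wait]  ⇒ S*(6)=78.2569
t_5: node(5,0) S=57.8136 payoff=30.0564 vs cont=29.4813 → 30.0564 [stop]  node(5,1) S=70.7443 payoff=17.1257 vs cont=16.5505 → 17.1257 [stop]  node(5,2) S=86.5672 payoff=1.3028 vs cont=5.0261 → 5.0261 [wait]  node(5,3) S=105.9290 payoff=0.0000 vs cont=0.3120 → 0.3120 [wait]  node(5,4) S=129.6214 payoff=0.0000 vs cont=0.0000 → 0.0000 [wait]  node(5,5) S=158.6128 payoff=0.0000 vs cont=0.0000 → 0.0000 [wait]  ⇒ S*(5)=70.7443
t_4: node(4,0) S=63.9530 payoff=23.9170 vs cont=23.3419 → 23.9170 [stop]  node(4,1) S=78.2569 payoff=9.6131 vs cont=10.9147 → 10.9147 [wait]  node(4,2) S=95.7600 payoff=0.0000 vs cont=2.6170 → 2.6170 [wait]  node(4,3) S=117.1779 payoff=0.0000 vs cont=0.1527 → 0.1527 [wait]  node(4,4) S=143.3862 payoff=0.0000 vs cont=0.0000 → 0.0000 [wait]  ⇒ S*(4)=63.9530
t_3: node(3,0) S=70.7443 payoff=17.1257 vs cont=17.2066 → 17.2066 [wait]  node(3,1) S=86.5672 payoff=1.3028 vs cont=6.6608 → 6.6608 [wait]  node(3,2) S=105.9290 payoff=0.0000 vs cont=1.3578 → 1.3578 [wait]  node(3,3) S=129.6214 payoff=0.0000 vs cont=0.0747 → 0.0747 [wait]  ⇒ S*(3)=-
t_2: node(2,0) S=78.2569 payoff=9.6131 vs cont=11.7783 → 11.7783 [wait]  node(2,1) S=95.7600 payoff=0.0000 vs cont=3.9442 → 3.9442 [wait]  node(2,2) S=117.1779 payoff=0.0000 vs cont=0.7022 → 0.7022 [wait]  ⇒ S*(2)=-
t_1: node(1,0) S=86.5672 payoff=1.3028 vs cont=7.7524 → 7.7524 [wait]  node(1,1) S=105.9290 payoff=0.0000 vs cont=2.2842 → 2.2842 [wait]  ⇒ S*(1)=-
t_0: node(0,0) S=95.7600 payoff=0.0000 vs cont=4.9454 → 4.9454 [wait]  ⇒ S*(0)=-

price = 4.9454
boundary = - - - - 63.9530 70.7443 78.2569
tree:
4.9454
7.7524 2.2842
11.7783 3.9442 0.7022
17.2066 6.6608 1.3578 0.0747
23.9170 10.9147 2.6170 0.1527 0.0000
30.0564 17.1257 5.0261 0.3120 0.0000 0.0000
35.6064 23.9170 9.6131 0.6376 0.0000 0.0000 0.0000
40.6236 30.0564 17.1257 1.3028 0.0000 0.0000 0.0000 0.0000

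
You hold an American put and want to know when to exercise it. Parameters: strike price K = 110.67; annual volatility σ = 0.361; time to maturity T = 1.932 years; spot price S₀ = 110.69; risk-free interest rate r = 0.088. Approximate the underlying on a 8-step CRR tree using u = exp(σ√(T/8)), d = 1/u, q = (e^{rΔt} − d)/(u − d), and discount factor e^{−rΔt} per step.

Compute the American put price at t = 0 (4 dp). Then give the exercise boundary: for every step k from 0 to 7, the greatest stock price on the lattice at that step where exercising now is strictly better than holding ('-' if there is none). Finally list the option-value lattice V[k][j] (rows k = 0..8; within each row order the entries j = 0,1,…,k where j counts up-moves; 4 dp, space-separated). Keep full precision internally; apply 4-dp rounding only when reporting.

price = 14.7300
boundary = - - 77.6276 65.0085 77.6276 65.0085 77.6276 92.6963
tree:
14.7300
22.4303 8.1201
33.0424 13.4096 3.4964
45.6615 21.4635 6.4129 0.9060
56.2292 33.0424 11.4956 1.9121 0.0000
65.0791 45.6615 19.9587 4.0355 0.0000 0.0000
72.4903 56.2292 33.0424 8.5166 0.0000 0.0000 0.0000
78.6968 65.0791 45.6615 17.9737 0.0000 0.0000 0.0000 0.0000
83.8943 72.4903 56.2292 33.0424 0.0000 0.0000 0.0000 0.0000 0.0000

Δt=0.24150, u=1.19411, d=0.83744, q=0.51599, disc=e^(-rΔt)=0.97897
k=8 terminal: V=max(K-S,0) → 83.8943 72.4903 56.2292 33.0424 0.0000 0.0000 0.0000 0.0000 0.0000
k=7: j=0 S=31.9732 intr=78.6968 cont=76.3696 V=78.6968[EX]; j=1 S=45.5909 intr=65.0791 cont=62.7519 V=65.0791[EX]; j=2 S=65.0085 intr=45.6615 cont=43.3343 V=45.6615[EX]; j=3 S=92.6963 intr=17.9737 cont=15.6567 V=17.9737[EX]; j=4 S=132.1765 intr=0.0000 cont=0.0000 V=0.0000[hold]; j=5 S=188.4718 intr=0.0000 cont=0.0000 V=0.0000[hold]; j=6 S=268.7438 intr=0.0000 cont=0.0000 V=0.0000[hold]; j=7 S=383.2043 intr=0.0000 cont=0.0000 V=0.0000[hold]  S*(7)=92.6963
k=6: j=0 S=38.1797 intr=72.4903 cont=70.1632 V=72.4903[EX]; j=1 S=54.4408 intr=56.2292 cont=53.9021 V=56.2292[EX]; j=2 S=77.6276 intr=33.0424 cont=30.7152 V=33.0424[EX]; j=3 S=110.6900 intr=0.0000 cont=8.5166 V=8.5166[hold]; j=4 S=157.8339 intr=0.0000 cont=0.0000 V=0.0000[hold]; j=5 S=225.0569 intr=0.0000 cont=0.0000 V=0.0000[hold]; j=6 S=320.9108 intr=0.0000 cont=0.0000 V=0.0000[hold]  S*(6)=77.6276
k=5: j=0 S=45.5909 intr=65.0791 cont=62.7519 V=65.0791[EX]; j=1 S=65.0085 intr=45.6615 cont=43.3343 V=45.6615[EX]; j=2 S=92.6963 intr=17.9737 cont=19.9587 V=19.9587[hold]; j=3 S=132.1765 intr=0.0000 cont=4.0355 V=4.0355[hold]; j=4 S=188.4718 intr=0.0000 cont=0.0000 V=0.0000[hold]; j=5 S=268.7438 intr=0.0000 cont=0.0000 V=0.0000[hold]  S*(5)=65.0085
k=4: j=0 S=54.4408 intr=56.2292 cont=53.9021 V=56.2292[EX]; j=1 S=77.6276 intr=33.0424 cont=31.7179 V=33.0424[EX]; j=2 S=110.6900 intr=0.0000 cont=11.4956 V=11.4956[hold]; j=3 S=157.8339 intr=0.0000 cont=1.9121 V=1.9121[hold]; j=4 S=225.0569 intr=0.0000 cont=0.0000 V=0.0000[hold]  S*(4)=77.6276
k=3: j=0 S=65.0085 intr=45.6615 cont=43.3343 V=45.6615[EX]; j=1 S=92.6963 intr=17.9737 cont=21.4635 V=21.4635[hold]; j=2 S=132.1765 intr=0.0000 cont=6.4129 V=6.4129[hold]; j=3 S=188.4718 intr=0.0000 cont=0.9060 V=0.9060[hold]  S*(3)=65.0085
k=2: j=0 S=77.6276 intr=33.0424 cont=32.4780 V=33.0424[EX]; j=1 S=110.6900 intr=0.0000 cont=13.4096 V=13.4096[hold]; j=2 S=157.8339 intr=0.0000 cont=3.4964 V=3.4964[hold]  S*(2)=77.6276
k=1: j=0 S=92.6963 intr=17.9737 cont=22.4303 V=22.4303[hold]; j=1 S=132.1765 intr=0.0000 cont=8.1201 V=8.1201[hold]  S*(1)=-
k=0: j=0 S=110.6900 intr=0.0000 cont=14.7300 V=14.7300[hold]  S*(0)=-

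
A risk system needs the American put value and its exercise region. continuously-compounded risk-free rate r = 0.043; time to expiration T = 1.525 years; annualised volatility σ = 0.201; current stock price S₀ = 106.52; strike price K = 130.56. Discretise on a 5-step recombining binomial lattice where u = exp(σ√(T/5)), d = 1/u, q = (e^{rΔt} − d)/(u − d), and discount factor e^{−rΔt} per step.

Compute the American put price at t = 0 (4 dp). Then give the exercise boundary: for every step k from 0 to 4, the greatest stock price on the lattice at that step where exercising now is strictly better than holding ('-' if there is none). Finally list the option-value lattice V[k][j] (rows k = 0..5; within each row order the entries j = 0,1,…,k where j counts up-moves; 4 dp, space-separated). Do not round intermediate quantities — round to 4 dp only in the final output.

Δt=0.30500  u=1.11740  d=0.89493  q=0.53162  discount=0.98697
step 5 (expiry): payoffs max(K−S,0) = 69.4116 54.2110 35.2317 11.5344 0.0000 0.0000
step 4: (k=4,j=0): S=68.3273, (K−S)⁺=62.2327, hold=60.5316 ⇒ V=62.2327 exercise | (k=4,j=1): S=85.3125, (K−S)⁺=45.2475, hold=43.5464 ⇒ V=45.2475 exercise | (k=4,j=2): S=106.5200, (K−S)⁺=24.0400, hold=22.3389 ⇒ V=24.0400 exercise | (k=4,j=3): S=132.9994, (K−S)⁺=0.0000, hold=5.3321 ⇒ V=5.3321 continue | (k=4,j=4): S=166.0612, (K−S)⁺=0.0000, hold=0.0000 ⇒ V=0.0000 continue  boundary S*=106.5200
step 3: (k=3,j=0): S=76.3490, (K−S)⁺=54.2110, hold=52.5099 ⇒ V=54.2110 exercise | (k=3,j=1): S=95.3283, (K−S)⁺=35.2317, hold=33.5306 ⇒ V=35.2317 exercise | (k=3,j=2): S=119.0256, (K−S)⁺=11.5344, hold=13.9109 ⇒ V=13.9109 continue | (k=3,j=3): S=148.6137, (K−S)⁺=0.0000, hold=2.4649 ⇒ V=2.4649 continue  boundary S*=95.3283
step 2: (k=2,j=0): S=85.3125, (K−S)⁺=45.2475, hold=43.5464 ⇒ V=45.2475 exercise | (k=2,j=1): S=106.5200, (K−S)⁺=24.0400, hold=23.5858 ⇒ V=24.0400 exercise | (k=2,j=2): S=132.9994, (K−S)⁺=0.0000, hold=7.7241 ⇒ V=7.7241 continue  boundary S*=106.5200
step 1: (k=1,j=0): S=95.3283, (K−S)⁺=35.2317, hold=33.5306 ⇒ V=35.2317 exercise | (k=1,j=1): S=119.0256, (K−S)⁺=11.5344, hold=15.1659 ⇒ V=15.1659 continue  boundary S*=95.3283
step 0: (k=0,j=0): S=106.5200, (K−S)⁺=24.0400, hold=24.2443 ⇒ V=24.2443 continue  boundary S*=-

price = 24.2443
boundary = - 95.3283 106.5200 95.3283 106.5200
tree:
24.2443
35.2317 15.1659
45.2475 24.0400 7.7241
54.2110 35.2317 13.9109 2.4649
62.2327 45.2475 24.0400 5.3321 0.0000
69.4116 54.2110 35.2317 11.5344 0.0000 0.0000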